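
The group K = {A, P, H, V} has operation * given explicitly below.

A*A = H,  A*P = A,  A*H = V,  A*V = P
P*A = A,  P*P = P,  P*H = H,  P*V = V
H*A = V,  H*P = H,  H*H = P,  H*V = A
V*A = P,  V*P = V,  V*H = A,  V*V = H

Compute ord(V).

4

The identity element is P (its row matches the header).
V^1 = V
V^2 = V*V = H
V^3 = H*V = A
V^4 = A*V = P
The first power of V equal to the identity is V^4, so ord(V) = 4.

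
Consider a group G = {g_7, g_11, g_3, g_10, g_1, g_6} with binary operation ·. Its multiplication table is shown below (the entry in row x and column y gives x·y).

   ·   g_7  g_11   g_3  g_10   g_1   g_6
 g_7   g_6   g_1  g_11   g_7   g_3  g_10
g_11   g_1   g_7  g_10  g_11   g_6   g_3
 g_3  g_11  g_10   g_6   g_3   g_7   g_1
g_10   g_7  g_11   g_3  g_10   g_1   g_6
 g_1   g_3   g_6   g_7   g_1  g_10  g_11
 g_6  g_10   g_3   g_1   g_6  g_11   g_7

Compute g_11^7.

g_11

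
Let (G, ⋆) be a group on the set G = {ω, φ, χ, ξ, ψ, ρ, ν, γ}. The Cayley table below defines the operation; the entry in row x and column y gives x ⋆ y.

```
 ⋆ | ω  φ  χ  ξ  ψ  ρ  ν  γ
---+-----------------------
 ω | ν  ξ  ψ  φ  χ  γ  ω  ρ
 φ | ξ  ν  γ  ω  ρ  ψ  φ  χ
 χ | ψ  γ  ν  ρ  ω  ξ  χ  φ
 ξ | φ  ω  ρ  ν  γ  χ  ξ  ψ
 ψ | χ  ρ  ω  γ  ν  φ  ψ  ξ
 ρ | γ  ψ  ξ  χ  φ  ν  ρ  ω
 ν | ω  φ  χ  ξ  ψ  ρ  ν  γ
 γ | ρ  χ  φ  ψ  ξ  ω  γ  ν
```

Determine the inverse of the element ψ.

First locate the identity: row ν matches the header, so ν is the identity.
Scan row ψ for ν: ψ ⋆ ψ = ν. Hence ψ^(-1) = ψ.

ψ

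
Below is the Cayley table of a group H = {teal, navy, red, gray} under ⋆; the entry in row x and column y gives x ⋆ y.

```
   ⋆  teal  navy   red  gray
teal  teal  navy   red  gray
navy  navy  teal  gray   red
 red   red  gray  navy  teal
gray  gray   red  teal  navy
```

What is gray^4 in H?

teal

gray^1 = gray
gray^2 = gray ⋆ gray = navy
gray^3 = navy ⋆ gray = red
gray^4 = red ⋆ gray = teal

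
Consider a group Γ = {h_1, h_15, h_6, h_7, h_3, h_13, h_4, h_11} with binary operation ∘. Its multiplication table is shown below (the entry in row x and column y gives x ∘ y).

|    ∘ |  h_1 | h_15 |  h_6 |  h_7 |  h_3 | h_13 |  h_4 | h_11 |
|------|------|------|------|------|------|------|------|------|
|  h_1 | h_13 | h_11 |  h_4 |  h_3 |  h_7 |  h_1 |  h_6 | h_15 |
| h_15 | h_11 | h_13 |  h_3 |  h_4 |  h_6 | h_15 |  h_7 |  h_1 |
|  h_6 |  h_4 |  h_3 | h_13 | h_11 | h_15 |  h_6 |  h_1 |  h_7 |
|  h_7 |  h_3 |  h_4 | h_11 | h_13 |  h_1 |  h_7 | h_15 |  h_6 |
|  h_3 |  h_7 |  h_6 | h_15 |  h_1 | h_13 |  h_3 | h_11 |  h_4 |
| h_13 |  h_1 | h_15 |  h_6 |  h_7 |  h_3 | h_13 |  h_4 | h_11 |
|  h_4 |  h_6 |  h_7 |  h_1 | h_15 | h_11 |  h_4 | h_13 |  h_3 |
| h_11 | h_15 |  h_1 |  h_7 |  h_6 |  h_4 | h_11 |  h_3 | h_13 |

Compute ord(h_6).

The identity element is h_13 (its row matches the header).
h_6^1 = h_6
h_6^2 = h_6 ∘ h_6 = h_13
The first power of h_6 equal to the identity is h_6^2, so ord(h_6) = 2.

2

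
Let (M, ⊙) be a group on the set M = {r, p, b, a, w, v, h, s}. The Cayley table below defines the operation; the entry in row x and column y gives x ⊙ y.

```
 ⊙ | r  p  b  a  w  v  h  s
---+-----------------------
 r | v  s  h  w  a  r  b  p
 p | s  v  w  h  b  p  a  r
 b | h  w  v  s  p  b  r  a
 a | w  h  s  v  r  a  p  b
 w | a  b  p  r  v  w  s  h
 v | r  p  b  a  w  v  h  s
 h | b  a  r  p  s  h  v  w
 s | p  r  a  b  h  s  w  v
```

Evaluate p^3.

p^1 = p
p^2 = p ⊙ p = v
p^3 = v ⊙ p = p

p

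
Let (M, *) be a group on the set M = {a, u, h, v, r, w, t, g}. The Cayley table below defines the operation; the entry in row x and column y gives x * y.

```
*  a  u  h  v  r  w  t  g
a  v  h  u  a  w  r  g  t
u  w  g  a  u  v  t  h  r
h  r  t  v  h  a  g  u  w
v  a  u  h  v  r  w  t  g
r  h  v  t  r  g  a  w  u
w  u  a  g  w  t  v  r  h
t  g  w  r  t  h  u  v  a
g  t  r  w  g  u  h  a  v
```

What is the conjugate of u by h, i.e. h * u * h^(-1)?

r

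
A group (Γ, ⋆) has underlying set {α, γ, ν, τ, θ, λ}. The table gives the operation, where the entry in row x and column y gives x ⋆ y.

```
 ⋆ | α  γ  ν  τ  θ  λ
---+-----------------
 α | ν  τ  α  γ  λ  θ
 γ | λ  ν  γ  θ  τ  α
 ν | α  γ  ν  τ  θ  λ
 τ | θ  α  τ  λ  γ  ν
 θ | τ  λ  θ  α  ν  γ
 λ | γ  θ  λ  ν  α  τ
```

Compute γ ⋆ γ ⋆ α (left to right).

γ ⋆ γ = ν
ν ⋆ α = α

α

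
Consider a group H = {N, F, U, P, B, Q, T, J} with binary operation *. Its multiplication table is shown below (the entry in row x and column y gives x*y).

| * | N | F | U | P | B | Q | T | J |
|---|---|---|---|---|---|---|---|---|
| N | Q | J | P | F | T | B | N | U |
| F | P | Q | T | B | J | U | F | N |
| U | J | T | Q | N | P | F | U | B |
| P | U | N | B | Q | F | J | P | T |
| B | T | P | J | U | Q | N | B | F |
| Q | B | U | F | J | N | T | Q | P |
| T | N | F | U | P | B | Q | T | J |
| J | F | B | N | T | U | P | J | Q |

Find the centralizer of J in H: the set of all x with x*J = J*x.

{J, P, Q, T}

Compare row J with column J entry by entry.
P*J = T = J*P, so P commutes with J.
B*J = F but J*B = U, so B does not.
Collecting the elements that commute with J: C(J) = {J, P, Q, T}.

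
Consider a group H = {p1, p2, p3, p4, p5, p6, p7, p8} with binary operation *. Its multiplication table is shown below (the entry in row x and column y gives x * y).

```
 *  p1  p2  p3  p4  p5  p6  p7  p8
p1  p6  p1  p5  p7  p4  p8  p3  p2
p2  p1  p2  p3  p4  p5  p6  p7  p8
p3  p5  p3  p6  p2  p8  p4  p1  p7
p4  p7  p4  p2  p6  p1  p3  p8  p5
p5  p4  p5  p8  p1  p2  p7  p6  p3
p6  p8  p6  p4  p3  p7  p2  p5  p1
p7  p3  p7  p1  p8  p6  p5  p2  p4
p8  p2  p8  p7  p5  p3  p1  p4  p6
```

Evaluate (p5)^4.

p5^1 = p5
p5^2 = p5 * p5 = p2
p5^3 = p2 * p5 = p5
p5^4 = p5 * p5 = p2

p2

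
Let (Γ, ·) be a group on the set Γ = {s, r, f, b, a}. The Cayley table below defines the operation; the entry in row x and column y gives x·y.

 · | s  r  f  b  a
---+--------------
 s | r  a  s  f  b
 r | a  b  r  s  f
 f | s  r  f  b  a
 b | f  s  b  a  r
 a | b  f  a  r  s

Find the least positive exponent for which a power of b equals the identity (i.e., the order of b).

The identity element is f (its row matches the header).
b^1 = b
b^2 = b·b = a
b^3 = a·b = r
b^4 = r·b = s
b^5 = s·b = f
The first power of b equal to the identity is b^5, so ord(b) = 5.
(Structurally, Γ here is isomorphic to the cyclic group Z_5.)

5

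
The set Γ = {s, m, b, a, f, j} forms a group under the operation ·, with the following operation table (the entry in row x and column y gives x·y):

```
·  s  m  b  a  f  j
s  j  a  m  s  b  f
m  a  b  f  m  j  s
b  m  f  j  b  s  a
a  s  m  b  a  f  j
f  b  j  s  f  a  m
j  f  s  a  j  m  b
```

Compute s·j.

f

Read row s, column j: s·j = f.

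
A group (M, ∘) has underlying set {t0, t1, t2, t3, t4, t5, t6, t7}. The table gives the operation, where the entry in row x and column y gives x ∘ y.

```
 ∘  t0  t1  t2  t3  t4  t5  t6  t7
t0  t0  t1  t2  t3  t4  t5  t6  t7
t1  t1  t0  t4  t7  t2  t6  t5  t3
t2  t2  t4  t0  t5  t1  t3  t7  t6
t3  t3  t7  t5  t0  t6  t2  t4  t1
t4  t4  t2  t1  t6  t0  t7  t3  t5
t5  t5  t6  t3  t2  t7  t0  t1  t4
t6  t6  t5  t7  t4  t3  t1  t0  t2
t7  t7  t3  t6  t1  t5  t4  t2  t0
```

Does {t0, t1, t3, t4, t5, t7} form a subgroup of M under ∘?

t1 ∘ t4 = t2, which is not in {t0, t1, t3, t4, t5, t7}.
The subset is not closed under ∘, so it is not a subgroup.

No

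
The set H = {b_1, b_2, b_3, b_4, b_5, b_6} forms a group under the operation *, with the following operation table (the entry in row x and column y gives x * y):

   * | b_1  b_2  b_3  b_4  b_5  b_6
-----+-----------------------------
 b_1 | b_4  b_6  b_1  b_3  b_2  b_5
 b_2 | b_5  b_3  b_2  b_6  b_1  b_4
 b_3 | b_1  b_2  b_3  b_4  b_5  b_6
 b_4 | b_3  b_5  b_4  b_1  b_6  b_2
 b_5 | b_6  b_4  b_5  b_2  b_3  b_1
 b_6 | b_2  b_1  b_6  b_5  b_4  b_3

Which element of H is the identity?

b_3

The identity e satisfies e * x = x for all x, so its row in the table reproduces the column headers.
Row b_3 reads: b_1, b_2, b_3, b_4, b_5, b_6 — exactly the header order. So b_3 is the identity.
(Structurally, H here is isomorphic to the symmetric group S_3.)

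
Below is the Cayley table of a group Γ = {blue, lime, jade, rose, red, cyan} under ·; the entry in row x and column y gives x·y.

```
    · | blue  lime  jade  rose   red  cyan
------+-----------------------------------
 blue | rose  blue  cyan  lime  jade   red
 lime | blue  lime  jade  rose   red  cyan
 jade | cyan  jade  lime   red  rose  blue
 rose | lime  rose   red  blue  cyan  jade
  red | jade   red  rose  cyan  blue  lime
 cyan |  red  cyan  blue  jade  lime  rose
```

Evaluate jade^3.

jade

jade^1 = jade
jade^2 = jade·jade = lime
jade^3 = lime·jade = jade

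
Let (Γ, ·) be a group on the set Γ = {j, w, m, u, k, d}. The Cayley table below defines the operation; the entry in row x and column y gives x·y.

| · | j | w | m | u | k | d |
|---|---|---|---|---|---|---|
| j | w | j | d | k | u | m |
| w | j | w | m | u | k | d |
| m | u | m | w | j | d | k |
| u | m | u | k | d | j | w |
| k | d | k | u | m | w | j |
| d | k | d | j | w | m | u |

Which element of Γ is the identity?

w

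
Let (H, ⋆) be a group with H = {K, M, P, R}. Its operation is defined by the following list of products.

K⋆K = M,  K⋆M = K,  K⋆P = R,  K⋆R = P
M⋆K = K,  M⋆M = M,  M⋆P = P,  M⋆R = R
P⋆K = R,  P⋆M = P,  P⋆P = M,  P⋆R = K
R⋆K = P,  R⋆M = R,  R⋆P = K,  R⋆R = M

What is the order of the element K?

2

The identity element is M (its row matches the header).
K^1 = K
K^2 = K ⋆ K = M
The first power of K equal to the identity is K^2, so ord(K) = 2.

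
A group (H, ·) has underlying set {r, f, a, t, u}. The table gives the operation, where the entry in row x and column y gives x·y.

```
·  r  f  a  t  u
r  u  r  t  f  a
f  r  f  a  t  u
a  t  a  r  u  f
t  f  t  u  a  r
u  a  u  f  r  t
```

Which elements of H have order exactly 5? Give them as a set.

{a, r, t, u}

Identity is f. Compute the order of each non-identity element by repeated multiplication:
  r: r → u → a → t → f  (order 5)
  a: a → r → t → u → f  (order 5)
  t: t → a → u → r → f  (order 5)
  u: u → t → r → a → f  (order 5)
Elements of order 5: {a, r, t, u}.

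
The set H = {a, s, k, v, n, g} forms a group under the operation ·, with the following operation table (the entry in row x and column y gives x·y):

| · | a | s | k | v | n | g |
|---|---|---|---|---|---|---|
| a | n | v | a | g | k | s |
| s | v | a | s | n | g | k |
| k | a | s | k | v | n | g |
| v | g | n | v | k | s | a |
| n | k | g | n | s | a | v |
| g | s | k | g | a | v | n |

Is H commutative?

Check whether the table is symmetric across its main diagonal.
Every entry (row x, col y) equals the entry (row y, col x), so H is abelian.
(In fact H ≅ the cyclic group Z_6.)

Yes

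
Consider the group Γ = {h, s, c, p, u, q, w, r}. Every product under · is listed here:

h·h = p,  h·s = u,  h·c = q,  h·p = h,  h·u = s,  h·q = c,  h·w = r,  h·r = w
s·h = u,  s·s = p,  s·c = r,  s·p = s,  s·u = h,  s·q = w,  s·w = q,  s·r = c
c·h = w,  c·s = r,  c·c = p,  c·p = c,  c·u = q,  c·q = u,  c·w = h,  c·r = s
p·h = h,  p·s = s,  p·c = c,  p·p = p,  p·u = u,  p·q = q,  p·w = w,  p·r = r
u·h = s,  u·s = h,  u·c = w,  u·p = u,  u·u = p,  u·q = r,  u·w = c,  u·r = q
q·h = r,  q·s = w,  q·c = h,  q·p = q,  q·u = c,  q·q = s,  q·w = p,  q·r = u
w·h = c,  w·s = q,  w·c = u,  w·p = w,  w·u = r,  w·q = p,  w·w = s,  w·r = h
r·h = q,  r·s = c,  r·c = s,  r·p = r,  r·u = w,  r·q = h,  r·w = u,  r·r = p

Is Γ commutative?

w·c = u but c·w = h.
Since w and c do not commute, Γ is not abelian.

No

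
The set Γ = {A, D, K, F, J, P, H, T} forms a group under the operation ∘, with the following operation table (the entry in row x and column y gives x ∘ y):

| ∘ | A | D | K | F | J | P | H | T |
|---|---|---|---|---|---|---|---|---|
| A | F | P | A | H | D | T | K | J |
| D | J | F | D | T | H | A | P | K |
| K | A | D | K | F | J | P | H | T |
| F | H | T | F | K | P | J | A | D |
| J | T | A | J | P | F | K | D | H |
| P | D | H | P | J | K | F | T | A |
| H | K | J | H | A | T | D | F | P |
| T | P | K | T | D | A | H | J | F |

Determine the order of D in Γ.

The identity element is K (its row matches the header).
D^1 = D
D^2 = D ∘ D = F
D^3 = F ∘ D = T
D^4 = T ∘ D = K
The first power of D equal to the identity is D^4, so ord(D) = 4.

4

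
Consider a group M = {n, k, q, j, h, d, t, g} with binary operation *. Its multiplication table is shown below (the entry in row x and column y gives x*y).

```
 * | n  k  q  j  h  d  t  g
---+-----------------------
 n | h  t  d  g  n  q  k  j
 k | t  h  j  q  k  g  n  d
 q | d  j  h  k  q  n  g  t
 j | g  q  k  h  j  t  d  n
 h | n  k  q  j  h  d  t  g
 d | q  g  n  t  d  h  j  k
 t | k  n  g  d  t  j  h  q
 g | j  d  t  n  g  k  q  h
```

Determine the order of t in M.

2

The identity element is h (its row matches the header).
t^1 = t
t^2 = t*t = h
The first power of t equal to the identity is t^2, so ord(t) = 2.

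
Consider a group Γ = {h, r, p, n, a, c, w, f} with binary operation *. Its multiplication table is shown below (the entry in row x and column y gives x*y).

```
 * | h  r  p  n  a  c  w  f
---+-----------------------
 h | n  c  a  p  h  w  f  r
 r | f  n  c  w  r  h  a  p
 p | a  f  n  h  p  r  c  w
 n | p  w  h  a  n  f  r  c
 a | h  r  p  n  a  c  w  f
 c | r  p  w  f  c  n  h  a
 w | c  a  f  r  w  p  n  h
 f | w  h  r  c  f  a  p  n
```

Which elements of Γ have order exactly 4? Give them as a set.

{c, f, h, p, r, w}

Identity is a. Compute the order of each non-identity element by repeated multiplication:
  h: h → n → p → a  (order 4)
  r: r → n → w → a  (order 4)
  p: p → n → h → a  (order 4)
  n: n → a  (order 2)
  c: c → n → f → a  (order 4)
  w: w → n → r → a  (order 4)
  f: f → n → c → a  (order 4)
Elements of order 4: {c, f, h, p, r, w}.
(Structurally, Γ here is isomorphic to the quaternion group Q_8.)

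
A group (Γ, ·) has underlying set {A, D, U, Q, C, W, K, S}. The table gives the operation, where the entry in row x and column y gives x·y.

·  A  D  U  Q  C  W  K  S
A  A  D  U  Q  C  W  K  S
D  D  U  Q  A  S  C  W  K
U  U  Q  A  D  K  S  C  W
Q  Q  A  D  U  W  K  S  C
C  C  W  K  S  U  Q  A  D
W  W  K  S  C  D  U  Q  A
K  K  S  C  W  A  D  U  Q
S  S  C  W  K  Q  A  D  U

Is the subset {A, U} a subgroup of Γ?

Yes

{A, U} contains the identity A.
Checking products: every product of two elements of {A, U} (read from the table) lies in {A, U}, so the set is closed.
In a finite group, a nonempty closed subset is a subgroup. So {A, U} ≤ Γ.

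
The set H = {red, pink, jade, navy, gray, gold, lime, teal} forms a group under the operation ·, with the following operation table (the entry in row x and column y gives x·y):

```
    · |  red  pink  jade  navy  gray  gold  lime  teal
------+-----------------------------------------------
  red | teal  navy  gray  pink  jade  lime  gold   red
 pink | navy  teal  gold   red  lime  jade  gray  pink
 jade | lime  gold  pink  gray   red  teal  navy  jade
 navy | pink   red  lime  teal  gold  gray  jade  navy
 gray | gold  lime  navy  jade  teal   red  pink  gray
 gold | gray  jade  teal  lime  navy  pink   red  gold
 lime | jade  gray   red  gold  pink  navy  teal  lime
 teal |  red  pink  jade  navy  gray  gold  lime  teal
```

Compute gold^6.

gold^1 = gold
gold^2 = gold·gold = pink
gold^3 = pink·gold = jade
gold^4 = jade·gold = teal
gold^5 = teal·gold = gold
gold^6 = gold·gold = pink
(Structurally, H here is isomorphic to the dihedral group D_4.)

pink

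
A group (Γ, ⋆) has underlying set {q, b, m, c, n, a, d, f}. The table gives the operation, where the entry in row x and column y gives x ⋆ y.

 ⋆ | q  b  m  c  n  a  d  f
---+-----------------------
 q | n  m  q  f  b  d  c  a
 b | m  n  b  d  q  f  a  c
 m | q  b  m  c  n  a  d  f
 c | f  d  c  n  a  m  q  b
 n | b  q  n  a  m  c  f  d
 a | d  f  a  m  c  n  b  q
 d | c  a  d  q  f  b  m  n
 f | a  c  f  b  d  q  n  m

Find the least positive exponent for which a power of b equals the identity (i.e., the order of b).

The identity element is m (its row matches the header).
b^1 = b
b^2 = b ⋆ b = n
b^3 = n ⋆ b = q
b^4 = q ⋆ b = m
The first power of b equal to the identity is b^4, so ord(b) = 4.

4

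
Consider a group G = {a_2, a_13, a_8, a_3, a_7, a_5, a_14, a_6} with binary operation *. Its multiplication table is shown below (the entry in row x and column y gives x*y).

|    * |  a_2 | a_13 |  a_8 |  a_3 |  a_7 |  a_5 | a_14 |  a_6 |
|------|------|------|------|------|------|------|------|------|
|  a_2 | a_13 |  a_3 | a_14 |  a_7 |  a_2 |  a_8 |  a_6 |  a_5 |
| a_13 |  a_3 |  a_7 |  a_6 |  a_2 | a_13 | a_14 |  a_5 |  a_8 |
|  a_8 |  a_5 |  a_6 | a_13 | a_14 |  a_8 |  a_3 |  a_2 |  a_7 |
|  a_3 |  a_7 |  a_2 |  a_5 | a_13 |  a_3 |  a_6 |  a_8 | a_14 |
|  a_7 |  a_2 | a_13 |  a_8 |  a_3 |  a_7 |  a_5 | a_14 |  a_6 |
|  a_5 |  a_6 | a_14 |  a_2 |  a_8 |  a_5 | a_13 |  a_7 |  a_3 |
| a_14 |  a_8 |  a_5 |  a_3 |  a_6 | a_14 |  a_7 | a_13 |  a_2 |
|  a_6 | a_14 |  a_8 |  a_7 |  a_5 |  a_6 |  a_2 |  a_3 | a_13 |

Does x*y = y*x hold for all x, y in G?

No

a_6*a_2 = a_14 but a_2*a_6 = a_5.
Since a_6 and a_2 do not commute, G is not abelian.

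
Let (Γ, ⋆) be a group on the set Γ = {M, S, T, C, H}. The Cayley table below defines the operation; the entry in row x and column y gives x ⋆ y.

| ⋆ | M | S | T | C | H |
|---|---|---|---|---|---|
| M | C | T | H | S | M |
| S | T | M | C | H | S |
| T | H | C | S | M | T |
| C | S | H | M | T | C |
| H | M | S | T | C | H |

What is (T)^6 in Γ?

T

T^1 = T
T^2 = T ⋆ T = S
T^3 = S ⋆ T = C
T^4 = C ⋆ T = M
T^5 = M ⋆ T = H
T^6 = H ⋆ T = T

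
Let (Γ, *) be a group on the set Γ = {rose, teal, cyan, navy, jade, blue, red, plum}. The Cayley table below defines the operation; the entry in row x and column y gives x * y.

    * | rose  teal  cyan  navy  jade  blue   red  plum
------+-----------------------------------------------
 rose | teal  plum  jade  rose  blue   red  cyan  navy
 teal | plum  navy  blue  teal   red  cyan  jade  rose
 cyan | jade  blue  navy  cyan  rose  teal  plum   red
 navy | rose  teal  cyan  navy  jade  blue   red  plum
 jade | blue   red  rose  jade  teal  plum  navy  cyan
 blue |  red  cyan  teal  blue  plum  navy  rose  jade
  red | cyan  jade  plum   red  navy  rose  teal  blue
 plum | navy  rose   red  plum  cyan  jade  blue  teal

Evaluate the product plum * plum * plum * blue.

red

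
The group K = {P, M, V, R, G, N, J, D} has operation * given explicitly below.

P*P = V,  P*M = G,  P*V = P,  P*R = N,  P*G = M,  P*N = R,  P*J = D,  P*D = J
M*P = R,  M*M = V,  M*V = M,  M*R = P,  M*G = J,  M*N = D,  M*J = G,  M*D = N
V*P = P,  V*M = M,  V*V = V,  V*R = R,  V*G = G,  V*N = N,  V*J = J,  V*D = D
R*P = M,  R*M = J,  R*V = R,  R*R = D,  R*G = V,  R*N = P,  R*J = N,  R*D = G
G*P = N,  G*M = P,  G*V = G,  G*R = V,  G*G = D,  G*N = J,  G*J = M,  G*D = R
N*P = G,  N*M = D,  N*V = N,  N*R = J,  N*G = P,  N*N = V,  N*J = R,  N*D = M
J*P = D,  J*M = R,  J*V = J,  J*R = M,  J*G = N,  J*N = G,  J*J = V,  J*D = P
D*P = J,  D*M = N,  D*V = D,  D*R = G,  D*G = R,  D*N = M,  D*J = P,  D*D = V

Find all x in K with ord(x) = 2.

{D, J, M, N, P}

Identity is V. Compute the order of each non-identity element by repeated multiplication:
  P: P → V  (order 2)
  M: M → V  (order 2)
  R: R → D → G → V  (order 4)
  G: G → D → R → V  (order 4)
  N: N → V  (order 2)
  J: J → V  (order 2)
  D: D → V  (order 2)
Elements of order 2: {D, J, M, N, P}.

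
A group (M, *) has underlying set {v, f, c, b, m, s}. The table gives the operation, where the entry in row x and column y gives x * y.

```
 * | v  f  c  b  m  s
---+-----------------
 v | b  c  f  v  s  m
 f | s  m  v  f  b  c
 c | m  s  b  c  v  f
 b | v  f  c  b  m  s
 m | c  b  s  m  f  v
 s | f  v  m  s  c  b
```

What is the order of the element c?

The identity element is b (its row matches the header).
c^1 = c
c^2 = c * c = b
The first power of c equal to the identity is c^2, so ord(c) = 2.

2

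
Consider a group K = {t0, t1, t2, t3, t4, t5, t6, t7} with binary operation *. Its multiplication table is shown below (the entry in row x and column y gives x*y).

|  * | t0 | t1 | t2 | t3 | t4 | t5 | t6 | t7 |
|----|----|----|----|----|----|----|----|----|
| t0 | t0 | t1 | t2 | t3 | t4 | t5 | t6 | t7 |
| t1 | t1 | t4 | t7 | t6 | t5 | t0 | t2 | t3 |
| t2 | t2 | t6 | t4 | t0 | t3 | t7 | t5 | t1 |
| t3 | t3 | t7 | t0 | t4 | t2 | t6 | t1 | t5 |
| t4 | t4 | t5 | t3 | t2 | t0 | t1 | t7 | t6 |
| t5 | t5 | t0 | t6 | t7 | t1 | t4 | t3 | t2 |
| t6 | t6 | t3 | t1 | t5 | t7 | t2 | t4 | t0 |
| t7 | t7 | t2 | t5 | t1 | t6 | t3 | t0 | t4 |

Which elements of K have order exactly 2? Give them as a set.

Identity is t0. Compute the order of each non-identity element by repeated multiplication:
  t1: t1 → t4 → t5 → t0  (order 4)
  t2: t2 → t4 → t3 → t0  (order 4)
  t3: t3 → t4 → t2 → t0  (order 4)
  t4: t4 → t0  (order 2)
  t5: t5 → t4 → t1 → t0  (order 4)
  t6: t6 → t4 → t7 → t0  (order 4)
  t7: t7 → t4 → t6 → t0  (order 4)
Elements of order 2: {t4}.

{t4}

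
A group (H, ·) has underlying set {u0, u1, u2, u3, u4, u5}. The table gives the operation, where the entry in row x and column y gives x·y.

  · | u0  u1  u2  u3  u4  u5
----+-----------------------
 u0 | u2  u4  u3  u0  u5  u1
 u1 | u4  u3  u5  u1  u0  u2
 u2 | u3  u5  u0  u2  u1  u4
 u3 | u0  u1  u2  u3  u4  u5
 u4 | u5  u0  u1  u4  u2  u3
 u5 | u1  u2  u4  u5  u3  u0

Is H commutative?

Check whether the table is symmetric across its main diagonal.
Every entry (row x, col y) equals the entry (row y, col x), so H is abelian.

Yes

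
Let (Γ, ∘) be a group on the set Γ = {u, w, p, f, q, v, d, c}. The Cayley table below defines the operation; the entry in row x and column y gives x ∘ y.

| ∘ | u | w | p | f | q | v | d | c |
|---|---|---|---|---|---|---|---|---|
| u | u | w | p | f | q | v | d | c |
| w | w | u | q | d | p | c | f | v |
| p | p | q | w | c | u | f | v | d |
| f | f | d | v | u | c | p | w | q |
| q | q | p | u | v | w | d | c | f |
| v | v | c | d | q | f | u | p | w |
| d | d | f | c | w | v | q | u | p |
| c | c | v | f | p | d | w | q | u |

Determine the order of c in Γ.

2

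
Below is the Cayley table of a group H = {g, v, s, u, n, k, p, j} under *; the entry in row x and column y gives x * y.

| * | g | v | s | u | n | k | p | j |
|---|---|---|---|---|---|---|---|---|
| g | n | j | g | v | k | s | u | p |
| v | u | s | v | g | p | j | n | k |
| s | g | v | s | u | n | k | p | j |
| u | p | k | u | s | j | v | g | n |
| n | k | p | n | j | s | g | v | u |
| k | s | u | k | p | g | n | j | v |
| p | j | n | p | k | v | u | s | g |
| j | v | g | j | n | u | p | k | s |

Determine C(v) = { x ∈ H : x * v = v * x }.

Compare row v with column v entry by entry.
p * v = n = v * p, so p commutes with v.
g * v = j but v * g = u, so g does not.
Collecting the elements that commute with v: C(v) = {n, p, s, v}.

{n, p, s, v}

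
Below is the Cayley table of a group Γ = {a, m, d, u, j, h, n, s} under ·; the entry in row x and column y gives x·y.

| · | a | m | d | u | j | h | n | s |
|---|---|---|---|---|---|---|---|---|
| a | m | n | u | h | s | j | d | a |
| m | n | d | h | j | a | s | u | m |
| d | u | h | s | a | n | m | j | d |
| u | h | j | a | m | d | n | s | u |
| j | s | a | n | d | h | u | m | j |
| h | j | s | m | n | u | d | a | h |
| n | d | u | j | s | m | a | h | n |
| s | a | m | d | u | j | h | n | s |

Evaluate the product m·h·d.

m·h = s
s·d = d

d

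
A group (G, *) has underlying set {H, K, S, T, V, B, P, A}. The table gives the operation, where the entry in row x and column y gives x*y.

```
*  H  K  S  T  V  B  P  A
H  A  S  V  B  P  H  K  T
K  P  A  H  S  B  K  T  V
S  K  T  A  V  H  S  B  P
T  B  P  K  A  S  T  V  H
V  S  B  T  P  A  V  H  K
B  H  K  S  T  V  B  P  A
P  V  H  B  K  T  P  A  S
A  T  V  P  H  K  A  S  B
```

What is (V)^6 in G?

A

V^1 = V
V^2 = V*V = A
V^3 = A*V = K
V^4 = K*V = B
V^5 = B*V = V
V^6 = V*V = A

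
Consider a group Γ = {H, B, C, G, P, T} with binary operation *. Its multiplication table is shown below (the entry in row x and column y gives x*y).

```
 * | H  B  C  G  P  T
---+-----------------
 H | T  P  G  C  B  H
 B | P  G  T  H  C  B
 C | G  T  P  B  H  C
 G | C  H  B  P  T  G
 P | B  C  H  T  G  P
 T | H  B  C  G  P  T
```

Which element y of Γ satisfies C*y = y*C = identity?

First locate the identity: row T matches the header, so T is the identity.
Scan row C for T: C*B = T. Hence C^(-1) = B.
(Structurally, Γ here is isomorphic to the cyclic group Z_6.)

B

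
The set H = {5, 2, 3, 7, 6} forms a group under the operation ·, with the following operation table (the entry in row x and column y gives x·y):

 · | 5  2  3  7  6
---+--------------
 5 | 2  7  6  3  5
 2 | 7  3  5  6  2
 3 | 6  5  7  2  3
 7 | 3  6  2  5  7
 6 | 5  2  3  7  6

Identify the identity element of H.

6

The identity e satisfies e·x = x for all x, so its row in the table reproduces the column headers.
Row 6 reads: 5, 2, 3, 7, 6 — exactly the header order. So 6 is the identity.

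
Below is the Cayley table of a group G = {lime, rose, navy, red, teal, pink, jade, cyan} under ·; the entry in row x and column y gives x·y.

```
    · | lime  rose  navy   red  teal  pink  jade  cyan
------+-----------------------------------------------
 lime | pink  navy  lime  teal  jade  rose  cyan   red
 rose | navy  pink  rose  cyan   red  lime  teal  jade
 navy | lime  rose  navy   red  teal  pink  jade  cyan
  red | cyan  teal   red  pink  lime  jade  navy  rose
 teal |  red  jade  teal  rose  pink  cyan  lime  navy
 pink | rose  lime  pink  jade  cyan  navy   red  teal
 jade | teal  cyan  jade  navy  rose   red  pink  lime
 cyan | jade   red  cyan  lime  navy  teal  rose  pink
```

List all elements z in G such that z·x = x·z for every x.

{navy, pink}

An element z is central iff its row equals its column in the table.
For jade: jade·cyan = lime ≠ rose = cyan·jade, so jade ∉ Z.
Checking each element this way leaves Z(G) = {navy, pink}.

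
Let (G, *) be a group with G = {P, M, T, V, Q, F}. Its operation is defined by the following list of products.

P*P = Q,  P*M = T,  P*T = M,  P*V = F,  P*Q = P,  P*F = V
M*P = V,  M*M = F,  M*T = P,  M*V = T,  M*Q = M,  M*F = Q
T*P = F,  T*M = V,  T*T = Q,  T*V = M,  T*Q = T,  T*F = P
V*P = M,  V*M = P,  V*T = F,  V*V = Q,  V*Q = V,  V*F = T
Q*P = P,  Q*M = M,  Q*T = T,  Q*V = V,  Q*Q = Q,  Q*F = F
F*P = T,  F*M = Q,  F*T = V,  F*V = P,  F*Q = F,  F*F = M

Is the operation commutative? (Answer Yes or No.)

F*V = P but V*F = T.
Since F and V do not commute, G is not abelian.

No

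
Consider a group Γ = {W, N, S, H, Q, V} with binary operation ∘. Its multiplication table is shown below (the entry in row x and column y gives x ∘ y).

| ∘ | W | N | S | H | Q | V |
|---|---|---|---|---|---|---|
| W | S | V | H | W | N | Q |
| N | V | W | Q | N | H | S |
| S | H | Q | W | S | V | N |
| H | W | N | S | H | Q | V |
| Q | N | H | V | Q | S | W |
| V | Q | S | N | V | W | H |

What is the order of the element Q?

6

The identity element is H (its row matches the header).
Q^1 = Q
Q^2 = Q ∘ Q = S
Q^3 = S ∘ Q = V
Q^4 = V ∘ Q = W
Q^5 = W ∘ Q = N
Q^6 = N ∘ Q = H
The first power of Q equal to the identity is Q^6, so ord(Q) = 6.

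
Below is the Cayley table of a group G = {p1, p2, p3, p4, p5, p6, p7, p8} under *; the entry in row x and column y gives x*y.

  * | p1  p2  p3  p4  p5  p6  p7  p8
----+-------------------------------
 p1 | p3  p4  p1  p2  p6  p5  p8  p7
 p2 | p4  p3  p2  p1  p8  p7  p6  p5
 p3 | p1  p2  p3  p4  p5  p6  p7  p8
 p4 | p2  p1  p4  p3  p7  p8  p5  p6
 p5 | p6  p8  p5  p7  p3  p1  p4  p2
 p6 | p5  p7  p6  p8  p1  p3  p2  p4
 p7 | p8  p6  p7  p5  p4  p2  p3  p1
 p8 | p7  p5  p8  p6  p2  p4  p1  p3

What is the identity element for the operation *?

The identity e satisfies e*x = x for all x, so its row in the table reproduces the column headers.
Row p3 reads: p1, p2, p3, p4, p5, p6, p7, p8 — exactly the header order. So p3 is the identity.

p3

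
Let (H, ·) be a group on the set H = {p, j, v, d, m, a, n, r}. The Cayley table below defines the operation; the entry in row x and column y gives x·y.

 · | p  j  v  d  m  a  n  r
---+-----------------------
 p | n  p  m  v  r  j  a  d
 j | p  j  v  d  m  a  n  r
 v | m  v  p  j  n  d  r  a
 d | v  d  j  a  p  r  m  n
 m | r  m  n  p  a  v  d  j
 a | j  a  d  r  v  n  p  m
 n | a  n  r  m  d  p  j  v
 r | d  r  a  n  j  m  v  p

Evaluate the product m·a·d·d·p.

v

m·a = v
v·d = j
j·d = d
d·p = v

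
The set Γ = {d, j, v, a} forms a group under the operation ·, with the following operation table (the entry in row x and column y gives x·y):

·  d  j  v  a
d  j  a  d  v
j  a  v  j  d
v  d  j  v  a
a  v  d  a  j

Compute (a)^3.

a^1 = a
a^2 = a·a = j
a^3 = j·a = d

d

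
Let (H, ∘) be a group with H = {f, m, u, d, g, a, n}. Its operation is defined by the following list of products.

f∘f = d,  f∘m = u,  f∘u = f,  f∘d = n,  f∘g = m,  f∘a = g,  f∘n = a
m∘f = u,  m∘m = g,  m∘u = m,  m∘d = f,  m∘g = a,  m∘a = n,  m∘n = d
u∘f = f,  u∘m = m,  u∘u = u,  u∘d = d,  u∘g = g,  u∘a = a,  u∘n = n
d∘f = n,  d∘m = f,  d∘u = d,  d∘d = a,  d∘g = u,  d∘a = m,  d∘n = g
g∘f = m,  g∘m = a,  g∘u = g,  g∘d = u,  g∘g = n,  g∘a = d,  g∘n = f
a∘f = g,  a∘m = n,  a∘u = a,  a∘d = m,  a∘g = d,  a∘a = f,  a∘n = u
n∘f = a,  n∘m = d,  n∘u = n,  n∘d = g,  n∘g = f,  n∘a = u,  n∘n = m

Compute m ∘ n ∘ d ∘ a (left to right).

f

m ∘ n = d
d ∘ d = a
a ∘ a = f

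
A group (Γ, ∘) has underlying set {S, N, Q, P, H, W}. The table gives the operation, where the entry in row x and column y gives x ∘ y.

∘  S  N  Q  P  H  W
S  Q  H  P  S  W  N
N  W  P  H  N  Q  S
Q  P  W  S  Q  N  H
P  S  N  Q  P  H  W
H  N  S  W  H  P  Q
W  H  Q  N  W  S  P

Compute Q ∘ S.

P

Read row Q, column S: Q ∘ S = P.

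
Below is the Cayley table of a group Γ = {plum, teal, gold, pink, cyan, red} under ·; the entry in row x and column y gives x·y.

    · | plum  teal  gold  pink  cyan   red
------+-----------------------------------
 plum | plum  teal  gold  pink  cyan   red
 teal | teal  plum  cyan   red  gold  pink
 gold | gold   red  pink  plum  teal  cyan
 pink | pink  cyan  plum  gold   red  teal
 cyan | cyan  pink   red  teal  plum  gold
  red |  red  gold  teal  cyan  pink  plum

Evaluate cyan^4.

cyan^1 = cyan
cyan^2 = cyan·cyan = plum
cyan^3 = plum·cyan = cyan
cyan^4 = cyan·cyan = plum

plum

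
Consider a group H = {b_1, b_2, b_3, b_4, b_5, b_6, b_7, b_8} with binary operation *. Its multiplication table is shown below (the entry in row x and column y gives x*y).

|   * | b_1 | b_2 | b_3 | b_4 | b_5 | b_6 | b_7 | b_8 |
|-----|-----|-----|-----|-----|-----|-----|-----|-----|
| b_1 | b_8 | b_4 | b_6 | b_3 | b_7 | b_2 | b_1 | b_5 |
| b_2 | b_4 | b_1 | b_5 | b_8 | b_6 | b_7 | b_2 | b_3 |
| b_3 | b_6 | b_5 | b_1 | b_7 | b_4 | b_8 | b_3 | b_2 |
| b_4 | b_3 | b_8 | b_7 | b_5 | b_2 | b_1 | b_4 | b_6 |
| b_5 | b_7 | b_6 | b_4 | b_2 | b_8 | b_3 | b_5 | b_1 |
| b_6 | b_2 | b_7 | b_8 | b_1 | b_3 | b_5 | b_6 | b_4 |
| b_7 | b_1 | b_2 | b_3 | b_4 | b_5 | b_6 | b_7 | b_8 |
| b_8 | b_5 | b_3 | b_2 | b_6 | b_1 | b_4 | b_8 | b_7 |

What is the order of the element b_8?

2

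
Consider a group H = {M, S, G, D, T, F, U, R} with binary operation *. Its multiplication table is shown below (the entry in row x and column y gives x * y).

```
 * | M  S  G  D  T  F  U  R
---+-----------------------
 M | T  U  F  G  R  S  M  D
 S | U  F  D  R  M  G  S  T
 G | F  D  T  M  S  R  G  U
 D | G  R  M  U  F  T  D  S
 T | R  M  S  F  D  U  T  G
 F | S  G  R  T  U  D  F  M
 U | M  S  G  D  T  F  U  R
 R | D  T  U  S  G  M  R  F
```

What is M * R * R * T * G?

F

M * R = D
D * R = S
S * T = M
M * G = F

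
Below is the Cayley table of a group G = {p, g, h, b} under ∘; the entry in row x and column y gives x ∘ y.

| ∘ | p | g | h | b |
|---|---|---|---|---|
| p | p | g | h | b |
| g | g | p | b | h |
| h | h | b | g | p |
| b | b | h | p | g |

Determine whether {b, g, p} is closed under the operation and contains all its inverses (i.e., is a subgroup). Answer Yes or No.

g ∘ b = h, which is not in {b, g, p}.
The subset is not closed under ∘, so it is not a subgroup.

No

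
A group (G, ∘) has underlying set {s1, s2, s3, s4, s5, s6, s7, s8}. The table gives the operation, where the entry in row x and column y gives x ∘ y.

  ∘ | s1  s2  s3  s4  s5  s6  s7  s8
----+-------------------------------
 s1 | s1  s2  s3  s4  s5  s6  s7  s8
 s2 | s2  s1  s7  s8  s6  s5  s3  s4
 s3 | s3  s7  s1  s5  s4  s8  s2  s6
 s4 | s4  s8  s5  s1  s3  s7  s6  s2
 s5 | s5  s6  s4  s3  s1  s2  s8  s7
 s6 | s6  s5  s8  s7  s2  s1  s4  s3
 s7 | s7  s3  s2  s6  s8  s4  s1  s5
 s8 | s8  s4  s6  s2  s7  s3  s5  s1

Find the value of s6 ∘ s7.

s4

Read row s6, column s7: s6 ∘ s7 = s4.
(Structurally, G here is isomorphic to the elementary abelian group (Z_2)^3.)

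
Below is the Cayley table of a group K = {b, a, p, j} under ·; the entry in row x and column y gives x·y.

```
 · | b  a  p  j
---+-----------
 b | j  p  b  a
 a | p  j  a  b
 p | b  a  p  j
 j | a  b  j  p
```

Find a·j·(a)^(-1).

j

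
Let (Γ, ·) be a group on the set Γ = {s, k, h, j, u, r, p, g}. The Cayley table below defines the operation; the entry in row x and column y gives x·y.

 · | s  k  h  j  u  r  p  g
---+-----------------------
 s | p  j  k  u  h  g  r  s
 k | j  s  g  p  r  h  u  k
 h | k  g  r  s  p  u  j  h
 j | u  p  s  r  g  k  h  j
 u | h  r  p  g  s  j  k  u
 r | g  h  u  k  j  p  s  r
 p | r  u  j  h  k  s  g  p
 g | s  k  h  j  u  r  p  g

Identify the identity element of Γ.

g

The identity e satisfies e·x = x for all x, so its row in the table reproduces the column headers.
Row g reads: s, k, h, j, u, r, p, g — exactly the header order. So g is the identity.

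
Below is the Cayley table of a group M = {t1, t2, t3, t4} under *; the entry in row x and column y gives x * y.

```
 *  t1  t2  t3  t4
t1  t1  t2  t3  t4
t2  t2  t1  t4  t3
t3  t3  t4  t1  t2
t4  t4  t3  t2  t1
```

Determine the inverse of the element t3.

First locate the identity: row t1 matches the header, so t1 is the identity.
Scan row t3 for t1: t3 * t3 = t1. Hence t3^(-1) = t3.

t3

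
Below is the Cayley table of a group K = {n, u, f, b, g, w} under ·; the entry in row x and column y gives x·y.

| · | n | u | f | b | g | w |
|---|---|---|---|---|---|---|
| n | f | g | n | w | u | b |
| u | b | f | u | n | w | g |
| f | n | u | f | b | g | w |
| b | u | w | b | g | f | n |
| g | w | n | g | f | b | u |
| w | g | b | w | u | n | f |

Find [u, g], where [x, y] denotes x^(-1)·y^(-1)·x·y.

Identity is f; from the table u^(-1) = u and g^(-1) = b.
u·b = n
n·u = g
g·g = b
(Structurally, K here is isomorphic to the symmetric group S_3.)

b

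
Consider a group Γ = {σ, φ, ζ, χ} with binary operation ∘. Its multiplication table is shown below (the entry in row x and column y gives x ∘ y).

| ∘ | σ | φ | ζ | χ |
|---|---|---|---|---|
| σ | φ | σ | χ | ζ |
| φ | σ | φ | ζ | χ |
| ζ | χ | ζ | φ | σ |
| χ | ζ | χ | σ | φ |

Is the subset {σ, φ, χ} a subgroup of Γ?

No

χ ∘ σ = ζ, which is not in {σ, φ, χ}.
The subset is not closed under ∘, so it is not a subgroup.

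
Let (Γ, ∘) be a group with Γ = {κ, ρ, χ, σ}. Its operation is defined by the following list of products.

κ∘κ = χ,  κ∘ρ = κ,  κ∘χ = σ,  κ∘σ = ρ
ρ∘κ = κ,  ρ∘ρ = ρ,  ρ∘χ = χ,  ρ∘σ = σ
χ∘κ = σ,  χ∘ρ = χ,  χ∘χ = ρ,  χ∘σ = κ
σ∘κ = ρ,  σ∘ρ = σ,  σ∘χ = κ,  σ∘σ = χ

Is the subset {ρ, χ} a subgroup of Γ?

{ρ, χ} contains the identity ρ.
Checking products: every product of two elements of {ρ, χ} (read from the table) lies in {ρ, χ}, so the set is closed.
In a finite group, a nonempty closed subset is a subgroup. So {ρ, χ} ≤ Γ.
(Structurally, Γ here is isomorphic to the cyclic group Z_4.)

Yes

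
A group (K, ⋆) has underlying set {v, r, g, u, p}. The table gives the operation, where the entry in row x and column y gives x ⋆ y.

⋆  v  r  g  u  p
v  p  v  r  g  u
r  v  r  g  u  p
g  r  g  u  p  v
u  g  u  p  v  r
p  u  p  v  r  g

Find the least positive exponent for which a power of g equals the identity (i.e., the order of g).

The identity element is r (its row matches the header).
g^1 = g
g^2 = g ⋆ g = u
g^3 = u ⋆ g = p
g^4 = p ⋆ g = v
g^5 = v ⋆ g = r
The first power of g equal to the identity is g^5, so ord(g) = 5.

5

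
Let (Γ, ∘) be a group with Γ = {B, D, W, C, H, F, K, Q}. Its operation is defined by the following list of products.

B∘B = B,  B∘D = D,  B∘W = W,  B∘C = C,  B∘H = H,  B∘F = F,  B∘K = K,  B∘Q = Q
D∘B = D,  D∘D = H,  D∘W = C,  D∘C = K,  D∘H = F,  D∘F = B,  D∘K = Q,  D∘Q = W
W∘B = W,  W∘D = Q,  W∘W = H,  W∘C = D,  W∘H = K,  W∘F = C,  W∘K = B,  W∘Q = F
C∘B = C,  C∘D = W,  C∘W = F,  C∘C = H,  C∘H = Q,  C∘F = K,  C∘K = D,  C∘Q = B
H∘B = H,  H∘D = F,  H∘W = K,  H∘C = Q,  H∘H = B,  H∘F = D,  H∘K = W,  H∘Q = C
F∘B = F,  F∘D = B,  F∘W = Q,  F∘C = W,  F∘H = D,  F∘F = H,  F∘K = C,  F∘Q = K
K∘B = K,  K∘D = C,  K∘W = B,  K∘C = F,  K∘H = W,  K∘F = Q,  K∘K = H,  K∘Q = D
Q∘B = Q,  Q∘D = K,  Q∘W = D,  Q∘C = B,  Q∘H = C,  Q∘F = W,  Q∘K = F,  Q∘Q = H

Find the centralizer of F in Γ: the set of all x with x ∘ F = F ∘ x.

{B, D, F, H}

Compare row F with column F entry by entry.
D ∘ F = B = F ∘ D, so D commutes with F.
C ∘ F = K but F ∘ C = W, so C does not.
Collecting the elements that commute with F: C(F) = {B, D, F, H}.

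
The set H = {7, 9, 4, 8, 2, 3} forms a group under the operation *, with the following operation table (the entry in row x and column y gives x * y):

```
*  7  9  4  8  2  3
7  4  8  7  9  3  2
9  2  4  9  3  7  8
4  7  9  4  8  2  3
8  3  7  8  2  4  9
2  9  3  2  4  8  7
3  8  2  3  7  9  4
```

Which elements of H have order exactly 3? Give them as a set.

Identity is 4. Compute the order of each non-identity element by repeated multiplication:
  7: 7 → 4  (order 2)
  9: 9 → 4  (order 2)
  8: 8 → 2 → 4  (order 3)
  2: 2 → 8 → 4  (order 3)
  3: 3 → 4  (order 2)
Elements of order 3: {2, 8}.
(Structurally, H here is isomorphic to the symmetric group S_3.)

{2, 8}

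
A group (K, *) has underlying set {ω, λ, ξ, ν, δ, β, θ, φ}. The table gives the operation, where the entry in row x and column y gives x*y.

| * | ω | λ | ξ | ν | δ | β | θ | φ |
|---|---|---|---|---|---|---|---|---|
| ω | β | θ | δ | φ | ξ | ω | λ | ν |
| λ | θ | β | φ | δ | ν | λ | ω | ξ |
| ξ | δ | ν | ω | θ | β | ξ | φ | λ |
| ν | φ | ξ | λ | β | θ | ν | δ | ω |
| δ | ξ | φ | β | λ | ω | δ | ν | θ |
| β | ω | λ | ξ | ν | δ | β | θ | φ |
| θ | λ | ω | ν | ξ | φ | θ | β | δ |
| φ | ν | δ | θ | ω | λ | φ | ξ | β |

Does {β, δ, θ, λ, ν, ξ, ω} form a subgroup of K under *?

ξ*θ = φ, which is not in {β, δ, θ, λ, ν, ξ, ω}.
The subset is not closed under *, so it is not a subgroup.

No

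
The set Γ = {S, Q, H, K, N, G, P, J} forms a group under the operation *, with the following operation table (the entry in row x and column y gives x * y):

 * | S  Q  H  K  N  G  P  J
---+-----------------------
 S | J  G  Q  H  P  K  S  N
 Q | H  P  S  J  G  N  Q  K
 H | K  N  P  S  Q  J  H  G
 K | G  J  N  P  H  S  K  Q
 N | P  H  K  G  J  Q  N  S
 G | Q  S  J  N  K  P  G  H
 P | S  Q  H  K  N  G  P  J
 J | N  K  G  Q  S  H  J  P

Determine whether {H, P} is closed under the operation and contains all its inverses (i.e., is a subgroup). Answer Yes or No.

Yes

{H, P} contains the identity P.
Checking products: every product of two elements of {H, P} (read from the table) lies in {H, P}, so the set is closed.
In a finite group, a nonempty closed subset is a subgroup. So {H, P} ≤ Γ.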